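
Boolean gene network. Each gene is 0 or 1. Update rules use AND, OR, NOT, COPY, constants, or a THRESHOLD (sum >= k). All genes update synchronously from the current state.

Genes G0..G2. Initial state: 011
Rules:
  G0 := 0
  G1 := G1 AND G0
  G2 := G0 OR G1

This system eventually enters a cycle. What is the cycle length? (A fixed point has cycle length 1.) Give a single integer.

Step 0: 011
Step 1: G0=0(const) G1=G1&G0=1&0=0 G2=G0|G1=0|1=1 -> 001
Step 2: G0=0(const) G1=G1&G0=0&0=0 G2=G0|G1=0|0=0 -> 000
Step 3: G0=0(const) G1=G1&G0=0&0=0 G2=G0|G1=0|0=0 -> 000
State from step 3 equals state from step 2 -> cycle length 1

Answer: 1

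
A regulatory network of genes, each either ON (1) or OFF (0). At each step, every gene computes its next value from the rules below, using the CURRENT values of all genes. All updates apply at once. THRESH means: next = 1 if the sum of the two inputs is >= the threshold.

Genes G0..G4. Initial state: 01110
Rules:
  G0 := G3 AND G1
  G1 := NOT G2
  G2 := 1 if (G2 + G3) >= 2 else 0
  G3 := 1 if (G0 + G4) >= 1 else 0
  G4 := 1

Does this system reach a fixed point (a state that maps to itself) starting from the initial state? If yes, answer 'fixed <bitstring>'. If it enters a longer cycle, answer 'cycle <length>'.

Step 0: 01110
Step 1: G0=G3&G1=1&1=1 G1=NOT G2=NOT 1=0 G2=(1+1>=2)=1 G3=(0+0>=1)=0 G4=1(const) -> 10101
Step 2: G0=G3&G1=0&0=0 G1=NOT G2=NOT 1=0 G2=(1+0>=2)=0 G3=(1+1>=1)=1 G4=1(const) -> 00011
Step 3: G0=G3&G1=1&0=0 G1=NOT G2=NOT 0=1 G2=(0+1>=2)=0 G3=(0+1>=1)=1 G4=1(const) -> 01011
Step 4: G0=G3&G1=1&1=1 G1=NOT G2=NOT 0=1 G2=(0+1>=2)=0 G3=(0+1>=1)=1 G4=1(const) -> 11011
Step 5: G0=G3&G1=1&1=1 G1=NOT G2=NOT 0=1 G2=(0+1>=2)=0 G3=(1+1>=1)=1 G4=1(const) -> 11011
Fixed point reached at step 4: 11011

Answer: fixed 11011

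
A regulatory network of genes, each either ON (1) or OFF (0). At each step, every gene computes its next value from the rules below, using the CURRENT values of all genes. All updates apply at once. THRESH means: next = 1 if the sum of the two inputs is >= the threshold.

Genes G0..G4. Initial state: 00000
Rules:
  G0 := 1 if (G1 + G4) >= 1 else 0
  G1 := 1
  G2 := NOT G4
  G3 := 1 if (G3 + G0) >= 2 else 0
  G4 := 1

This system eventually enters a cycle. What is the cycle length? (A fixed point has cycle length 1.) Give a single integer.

Answer: 1

Derivation:
Step 0: 00000
Step 1: G0=(0+0>=1)=0 G1=1(const) G2=NOT G4=NOT 0=1 G3=(0+0>=2)=0 G4=1(const) -> 01101
Step 2: G0=(1+1>=1)=1 G1=1(const) G2=NOT G4=NOT 1=0 G3=(0+0>=2)=0 G4=1(const) -> 11001
Step 3: G0=(1+1>=1)=1 G1=1(const) G2=NOT G4=NOT 1=0 G3=(0+1>=2)=0 G4=1(const) -> 11001
State from step 3 equals state from step 2 -> cycle length 1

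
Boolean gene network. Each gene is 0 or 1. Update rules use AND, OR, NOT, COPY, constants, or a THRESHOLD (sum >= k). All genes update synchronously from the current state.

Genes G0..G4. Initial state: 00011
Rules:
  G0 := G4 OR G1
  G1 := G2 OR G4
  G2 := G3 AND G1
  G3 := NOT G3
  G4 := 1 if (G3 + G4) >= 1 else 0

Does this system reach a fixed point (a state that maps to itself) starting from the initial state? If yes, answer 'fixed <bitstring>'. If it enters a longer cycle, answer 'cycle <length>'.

Answer: cycle 2

Derivation:
Step 0: 00011
Step 1: G0=G4|G1=1|0=1 G1=G2|G4=0|1=1 G2=G3&G1=1&0=0 G3=NOT G3=NOT 1=0 G4=(1+1>=1)=1 -> 11001
Step 2: G0=G4|G1=1|1=1 G1=G2|G4=0|1=1 G2=G3&G1=0&1=0 G3=NOT G3=NOT 0=1 G4=(0+1>=1)=1 -> 11011
Step 3: G0=G4|G1=1|1=1 G1=G2|G4=0|1=1 G2=G3&G1=1&1=1 G3=NOT G3=NOT 1=0 G4=(1+1>=1)=1 -> 11101
Step 4: G0=G4|G1=1|1=1 G1=G2|G4=1|1=1 G2=G3&G1=0&1=0 G3=NOT G3=NOT 0=1 G4=(0+1>=1)=1 -> 11011
Cycle of length 2 starting at step 2 -> no fixed point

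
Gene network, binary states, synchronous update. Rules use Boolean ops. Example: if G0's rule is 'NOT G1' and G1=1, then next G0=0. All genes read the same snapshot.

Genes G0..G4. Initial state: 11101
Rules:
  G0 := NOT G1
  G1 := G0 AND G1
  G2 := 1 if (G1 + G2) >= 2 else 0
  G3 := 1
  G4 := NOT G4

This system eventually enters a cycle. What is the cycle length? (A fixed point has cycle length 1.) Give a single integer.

Answer: 2

Derivation:
Step 0: 11101
Step 1: G0=NOT G1=NOT 1=0 G1=G0&G1=1&1=1 G2=(1+1>=2)=1 G3=1(const) G4=NOT G4=NOT 1=0 -> 01110
Step 2: G0=NOT G1=NOT 1=0 G1=G0&G1=0&1=0 G2=(1+1>=2)=1 G3=1(const) G4=NOT G4=NOT 0=1 -> 00111
Step 3: G0=NOT G1=NOT 0=1 G1=G0&G1=0&0=0 G2=(0+1>=2)=0 G3=1(const) G4=NOT G4=NOT 1=0 -> 10010
Step 4: G0=NOT G1=NOT 0=1 G1=G0&G1=1&0=0 G2=(0+0>=2)=0 G3=1(const) G4=NOT G4=NOT 0=1 -> 10011
Step 5: G0=NOT G1=NOT 0=1 G1=G0&G1=1&0=0 G2=(0+0>=2)=0 G3=1(const) G4=NOT G4=NOT 1=0 -> 10010
State from step 5 equals state from step 3 -> cycle length 2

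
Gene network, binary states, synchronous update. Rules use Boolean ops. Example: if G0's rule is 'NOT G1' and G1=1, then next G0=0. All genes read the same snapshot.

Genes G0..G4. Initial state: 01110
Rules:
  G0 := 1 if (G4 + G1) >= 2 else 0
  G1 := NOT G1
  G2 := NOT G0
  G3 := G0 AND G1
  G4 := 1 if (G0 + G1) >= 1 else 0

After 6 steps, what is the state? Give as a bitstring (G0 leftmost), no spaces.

Step 1: G0=(0+1>=2)=0 G1=NOT G1=NOT 1=0 G2=NOT G0=NOT 0=1 G3=G0&G1=0&1=0 G4=(0+1>=1)=1 -> 00101
Step 2: G0=(1+0>=2)=0 G1=NOT G1=NOT 0=1 G2=NOT G0=NOT 0=1 G3=G0&G1=0&0=0 G4=(0+0>=1)=0 -> 01100
Step 3: G0=(0+1>=2)=0 G1=NOT G1=NOT 1=0 G2=NOT G0=NOT 0=1 G3=G0&G1=0&1=0 G4=(0+1>=1)=1 -> 00101
Step 4: G0=(1+0>=2)=0 G1=NOT G1=NOT 0=1 G2=NOT G0=NOT 0=1 G3=G0&G1=0&0=0 G4=(0+0>=1)=0 -> 01100
Step 5: G0=(0+1>=2)=0 G1=NOT G1=NOT 1=0 G2=NOT G0=NOT 0=1 G3=G0&G1=0&1=0 G4=(0+1>=1)=1 -> 00101
Step 6: G0=(1+0>=2)=0 G1=NOT G1=NOT 0=1 G2=NOT G0=NOT 0=1 G3=G0&G1=0&0=0 G4=(0+0>=1)=0 -> 01100

01100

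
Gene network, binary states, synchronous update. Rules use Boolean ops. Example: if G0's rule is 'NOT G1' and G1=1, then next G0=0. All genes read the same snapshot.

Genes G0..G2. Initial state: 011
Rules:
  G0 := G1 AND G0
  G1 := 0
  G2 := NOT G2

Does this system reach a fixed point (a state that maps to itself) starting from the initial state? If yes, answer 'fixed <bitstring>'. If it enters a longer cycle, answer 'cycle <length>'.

Answer: cycle 2

Derivation:
Step 0: 011
Step 1: G0=G1&G0=1&0=0 G1=0(const) G2=NOT G2=NOT 1=0 -> 000
Step 2: G0=G1&G0=0&0=0 G1=0(const) G2=NOT G2=NOT 0=1 -> 001
Step 3: G0=G1&G0=0&0=0 G1=0(const) G2=NOT G2=NOT 1=0 -> 000
Cycle of length 2 starting at step 1 -> no fixed point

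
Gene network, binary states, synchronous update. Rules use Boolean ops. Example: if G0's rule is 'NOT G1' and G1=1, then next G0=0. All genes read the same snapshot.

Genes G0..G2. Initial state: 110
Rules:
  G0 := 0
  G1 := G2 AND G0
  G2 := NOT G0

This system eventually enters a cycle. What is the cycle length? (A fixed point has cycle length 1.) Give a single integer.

Answer: 1

Derivation:
Step 0: 110
Step 1: G0=0(const) G1=G2&G0=0&1=0 G2=NOT G0=NOT 1=0 -> 000
Step 2: G0=0(const) G1=G2&G0=0&0=0 G2=NOT G0=NOT 0=1 -> 001
Step 3: G0=0(const) G1=G2&G0=1&0=0 G2=NOT G0=NOT 0=1 -> 001
State from step 3 equals state from step 2 -> cycle length 1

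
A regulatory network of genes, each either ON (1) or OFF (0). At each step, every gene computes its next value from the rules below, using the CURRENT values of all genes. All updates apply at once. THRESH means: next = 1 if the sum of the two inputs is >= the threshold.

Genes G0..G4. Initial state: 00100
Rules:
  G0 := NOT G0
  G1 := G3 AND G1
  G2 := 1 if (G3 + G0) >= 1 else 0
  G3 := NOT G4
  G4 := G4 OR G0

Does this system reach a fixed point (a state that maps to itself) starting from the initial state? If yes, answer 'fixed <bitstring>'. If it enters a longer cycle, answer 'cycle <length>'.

Step 0: 00100
Step 1: G0=NOT G0=NOT 0=1 G1=G3&G1=0&0=0 G2=(0+0>=1)=0 G3=NOT G4=NOT 0=1 G4=G4|G0=0|0=0 -> 10010
Step 2: G0=NOT G0=NOT 1=0 G1=G3&G1=1&0=0 G2=(1+1>=1)=1 G3=NOT G4=NOT 0=1 G4=G4|G0=0|1=1 -> 00111
Step 3: G0=NOT G0=NOT 0=1 G1=G3&G1=1&0=0 G2=(1+0>=1)=1 G3=NOT G4=NOT 1=0 G4=G4|G0=1|0=1 -> 10101
Step 4: G0=NOT G0=NOT 1=0 G1=G3&G1=0&0=0 G2=(0+1>=1)=1 G3=NOT G4=NOT 1=0 G4=G4|G0=1|1=1 -> 00101
Step 5: G0=NOT G0=NOT 0=1 G1=G3&G1=0&0=0 G2=(0+0>=1)=0 G3=NOT G4=NOT 1=0 G4=G4|G0=1|0=1 -> 10001
Step 6: G0=NOT G0=NOT 1=0 G1=G3&G1=0&0=0 G2=(0+1>=1)=1 G3=NOT G4=NOT 1=0 G4=G4|G0=1|1=1 -> 00101
Cycle of length 2 starting at step 4 -> no fixed point

Answer: cycle 2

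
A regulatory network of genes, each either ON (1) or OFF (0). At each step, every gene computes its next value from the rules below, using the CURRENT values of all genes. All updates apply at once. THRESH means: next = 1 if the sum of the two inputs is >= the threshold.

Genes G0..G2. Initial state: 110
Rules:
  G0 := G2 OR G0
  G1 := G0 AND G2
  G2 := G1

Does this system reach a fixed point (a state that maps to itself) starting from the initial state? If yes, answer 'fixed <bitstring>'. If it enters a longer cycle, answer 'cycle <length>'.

Answer: cycle 2

Derivation:
Step 0: 110
Step 1: G0=G2|G0=0|1=1 G1=G0&G2=1&0=0 G2=G1=1 -> 101
Step 2: G0=G2|G0=1|1=1 G1=G0&G2=1&1=1 G2=G1=0 -> 110
Cycle of length 2 starting at step 0 -> no fixed point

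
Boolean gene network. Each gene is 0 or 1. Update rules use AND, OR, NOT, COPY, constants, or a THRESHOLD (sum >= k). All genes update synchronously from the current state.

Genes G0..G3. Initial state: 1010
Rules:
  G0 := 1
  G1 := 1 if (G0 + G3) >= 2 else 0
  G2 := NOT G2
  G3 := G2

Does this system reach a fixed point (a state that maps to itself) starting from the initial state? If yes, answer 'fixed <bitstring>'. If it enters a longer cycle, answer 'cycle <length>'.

Answer: cycle 2

Derivation:
Step 0: 1010
Step 1: G0=1(const) G1=(1+0>=2)=0 G2=NOT G2=NOT 1=0 G3=G2=1 -> 1001
Step 2: G0=1(const) G1=(1+1>=2)=1 G2=NOT G2=NOT 0=1 G3=G2=0 -> 1110
Step 3: G0=1(const) G1=(1+0>=2)=0 G2=NOT G2=NOT 1=0 G3=G2=1 -> 1001
Cycle of length 2 starting at step 1 -> no fixed point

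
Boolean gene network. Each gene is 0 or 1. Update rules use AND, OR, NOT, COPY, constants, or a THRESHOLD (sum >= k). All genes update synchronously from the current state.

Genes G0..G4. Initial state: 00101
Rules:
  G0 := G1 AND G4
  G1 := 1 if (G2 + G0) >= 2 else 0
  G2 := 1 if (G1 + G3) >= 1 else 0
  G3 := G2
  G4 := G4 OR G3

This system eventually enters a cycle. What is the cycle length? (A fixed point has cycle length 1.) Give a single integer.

Answer: 2

Derivation:
Step 0: 00101
Step 1: G0=G1&G4=0&1=0 G1=(1+0>=2)=0 G2=(0+0>=1)=0 G3=G2=1 G4=G4|G3=1|0=1 -> 00011
Step 2: G0=G1&G4=0&1=0 G1=(0+0>=2)=0 G2=(0+1>=1)=1 G3=G2=0 G4=G4|G3=1|1=1 -> 00101
State from step 2 equals state from step 0 -> cycle length 2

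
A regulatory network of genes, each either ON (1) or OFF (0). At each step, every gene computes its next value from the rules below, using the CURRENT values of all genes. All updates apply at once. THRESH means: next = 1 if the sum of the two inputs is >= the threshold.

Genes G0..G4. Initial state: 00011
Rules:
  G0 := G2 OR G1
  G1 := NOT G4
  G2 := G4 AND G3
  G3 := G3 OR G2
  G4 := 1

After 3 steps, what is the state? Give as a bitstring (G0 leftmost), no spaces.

Step 1: G0=G2|G1=0|0=0 G1=NOT G4=NOT 1=0 G2=G4&G3=1&1=1 G3=G3|G2=1|0=1 G4=1(const) -> 00111
Step 2: G0=G2|G1=1|0=1 G1=NOT G4=NOT 1=0 G2=G4&G3=1&1=1 G3=G3|G2=1|1=1 G4=1(const) -> 10111
Step 3: G0=G2|G1=1|0=1 G1=NOT G4=NOT 1=0 G2=G4&G3=1&1=1 G3=G3|G2=1|1=1 G4=1(const) -> 10111

10111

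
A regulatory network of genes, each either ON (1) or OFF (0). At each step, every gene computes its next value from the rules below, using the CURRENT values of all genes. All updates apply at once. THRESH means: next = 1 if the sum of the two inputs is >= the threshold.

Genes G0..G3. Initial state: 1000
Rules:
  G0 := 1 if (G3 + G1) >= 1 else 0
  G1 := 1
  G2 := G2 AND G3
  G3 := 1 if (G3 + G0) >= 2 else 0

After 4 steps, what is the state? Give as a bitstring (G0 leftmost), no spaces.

Step 1: G0=(0+0>=1)=0 G1=1(const) G2=G2&G3=0&0=0 G3=(0+1>=2)=0 -> 0100
Step 2: G0=(0+1>=1)=1 G1=1(const) G2=G2&G3=0&0=0 G3=(0+0>=2)=0 -> 1100
Step 3: G0=(0+1>=1)=1 G1=1(const) G2=G2&G3=0&0=0 G3=(0+1>=2)=0 -> 1100
Step 4: G0=(0+1>=1)=1 G1=1(const) G2=G2&G3=0&0=0 G3=(0+1>=2)=0 -> 1100

1100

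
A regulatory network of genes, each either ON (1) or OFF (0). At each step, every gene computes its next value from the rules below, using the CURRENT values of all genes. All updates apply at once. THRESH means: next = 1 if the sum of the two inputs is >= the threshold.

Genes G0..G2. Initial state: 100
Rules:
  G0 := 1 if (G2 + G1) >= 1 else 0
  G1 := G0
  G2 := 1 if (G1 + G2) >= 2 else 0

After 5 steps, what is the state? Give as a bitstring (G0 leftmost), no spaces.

Step 1: G0=(0+0>=1)=0 G1=G0=1 G2=(0+0>=2)=0 -> 010
Step 2: G0=(0+1>=1)=1 G1=G0=0 G2=(1+0>=2)=0 -> 100
Step 3: G0=(0+0>=1)=0 G1=G0=1 G2=(0+0>=2)=0 -> 010
Step 4: G0=(0+1>=1)=1 G1=G0=0 G2=(1+0>=2)=0 -> 100
Step 5: G0=(0+0>=1)=0 G1=G0=1 G2=(0+0>=2)=0 -> 010

010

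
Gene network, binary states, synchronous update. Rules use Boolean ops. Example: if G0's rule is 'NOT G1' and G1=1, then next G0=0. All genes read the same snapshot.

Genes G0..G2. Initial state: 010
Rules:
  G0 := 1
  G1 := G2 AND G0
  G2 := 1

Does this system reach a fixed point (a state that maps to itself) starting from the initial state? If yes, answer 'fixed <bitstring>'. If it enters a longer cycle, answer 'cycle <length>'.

Step 0: 010
Step 1: G0=1(const) G1=G2&G0=0&0=0 G2=1(const) -> 101
Step 2: G0=1(const) G1=G2&G0=1&1=1 G2=1(const) -> 111
Step 3: G0=1(const) G1=G2&G0=1&1=1 G2=1(const) -> 111
Fixed point reached at step 2: 111

Answer: fixed 111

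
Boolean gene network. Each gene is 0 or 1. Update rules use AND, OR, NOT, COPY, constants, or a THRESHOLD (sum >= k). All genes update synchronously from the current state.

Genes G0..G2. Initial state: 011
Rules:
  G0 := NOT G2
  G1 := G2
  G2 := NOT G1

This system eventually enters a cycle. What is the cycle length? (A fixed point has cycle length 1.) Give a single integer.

Step 0: 011
Step 1: G0=NOT G2=NOT 1=0 G1=G2=1 G2=NOT G1=NOT 1=0 -> 010
Step 2: G0=NOT G2=NOT 0=1 G1=G2=0 G2=NOT G1=NOT 1=0 -> 100
Step 3: G0=NOT G2=NOT 0=1 G1=G2=0 G2=NOT G1=NOT 0=1 -> 101
Step 4: G0=NOT G2=NOT 1=0 G1=G2=1 G2=NOT G1=NOT 0=1 -> 011
State from step 4 equals state from step 0 -> cycle length 4

Answer: 4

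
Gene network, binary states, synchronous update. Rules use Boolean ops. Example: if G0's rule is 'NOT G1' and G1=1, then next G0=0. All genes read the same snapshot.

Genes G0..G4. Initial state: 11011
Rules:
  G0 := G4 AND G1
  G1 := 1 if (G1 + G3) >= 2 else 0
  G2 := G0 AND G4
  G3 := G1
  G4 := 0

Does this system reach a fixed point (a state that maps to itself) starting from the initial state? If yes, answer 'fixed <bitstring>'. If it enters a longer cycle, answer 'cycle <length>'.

Answer: fixed 01010

Derivation:
Step 0: 11011
Step 1: G0=G4&G1=1&1=1 G1=(1+1>=2)=1 G2=G0&G4=1&1=1 G3=G1=1 G4=0(const) -> 11110
Step 2: G0=G4&G1=0&1=0 G1=(1+1>=2)=1 G2=G0&G4=1&0=0 G3=G1=1 G4=0(const) -> 01010
Step 3: G0=G4&G1=0&1=0 G1=(1+1>=2)=1 G2=G0&G4=0&0=0 G3=G1=1 G4=0(const) -> 01010
Fixed point reached at step 2: 01010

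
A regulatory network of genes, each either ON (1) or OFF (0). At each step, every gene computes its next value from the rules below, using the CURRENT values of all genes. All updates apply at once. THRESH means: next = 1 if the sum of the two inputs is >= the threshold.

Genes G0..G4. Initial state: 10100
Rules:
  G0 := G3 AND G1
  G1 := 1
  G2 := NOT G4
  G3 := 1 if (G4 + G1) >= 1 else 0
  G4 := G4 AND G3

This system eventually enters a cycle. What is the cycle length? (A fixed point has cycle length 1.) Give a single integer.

Step 0: 10100
Step 1: G0=G3&G1=0&0=0 G1=1(const) G2=NOT G4=NOT 0=1 G3=(0+0>=1)=0 G4=G4&G3=0&0=0 -> 01100
Step 2: G0=G3&G1=0&1=0 G1=1(const) G2=NOT G4=NOT 0=1 G3=(0+1>=1)=1 G4=G4&G3=0&0=0 -> 01110
Step 3: G0=G3&G1=1&1=1 G1=1(const) G2=NOT G4=NOT 0=1 G3=(0+1>=1)=1 G4=G4&G3=0&1=0 -> 11110
Step 4: G0=G3&G1=1&1=1 G1=1(const) G2=NOT G4=NOT 0=1 G3=(0+1>=1)=1 G4=G4&G3=0&1=0 -> 11110
State from step 4 equals state from step 3 -> cycle length 1

Answer: 1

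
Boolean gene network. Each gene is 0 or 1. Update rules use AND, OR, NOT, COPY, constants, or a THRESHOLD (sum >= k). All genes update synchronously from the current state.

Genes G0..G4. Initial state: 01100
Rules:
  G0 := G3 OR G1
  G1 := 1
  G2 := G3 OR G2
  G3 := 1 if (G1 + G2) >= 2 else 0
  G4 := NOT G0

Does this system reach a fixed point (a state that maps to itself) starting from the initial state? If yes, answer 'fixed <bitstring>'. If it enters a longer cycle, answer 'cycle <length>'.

Step 0: 01100
Step 1: G0=G3|G1=0|1=1 G1=1(const) G2=G3|G2=0|1=1 G3=(1+1>=2)=1 G4=NOT G0=NOT 0=1 -> 11111
Step 2: G0=G3|G1=1|1=1 G1=1(const) G2=G3|G2=1|1=1 G3=(1+1>=2)=1 G4=NOT G0=NOT 1=0 -> 11110
Step 3: G0=G3|G1=1|1=1 G1=1(const) G2=G3|G2=1|1=1 G3=(1+1>=2)=1 G4=NOT G0=NOT 1=0 -> 11110
Fixed point reached at step 2: 11110

Answer: fixed 11110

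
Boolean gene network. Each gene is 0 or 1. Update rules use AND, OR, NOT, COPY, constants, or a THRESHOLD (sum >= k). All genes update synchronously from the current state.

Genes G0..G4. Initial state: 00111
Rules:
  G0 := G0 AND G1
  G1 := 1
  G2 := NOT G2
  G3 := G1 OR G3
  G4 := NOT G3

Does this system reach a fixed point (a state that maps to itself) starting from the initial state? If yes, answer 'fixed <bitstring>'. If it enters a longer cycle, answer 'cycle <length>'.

Answer: cycle 2

Derivation:
Step 0: 00111
Step 1: G0=G0&G1=0&0=0 G1=1(const) G2=NOT G2=NOT 1=0 G3=G1|G3=0|1=1 G4=NOT G3=NOT 1=0 -> 01010
Step 2: G0=G0&G1=0&1=0 G1=1(const) G2=NOT G2=NOT 0=1 G3=G1|G3=1|1=1 G4=NOT G3=NOT 1=0 -> 01110
Step 3: G0=G0&G1=0&1=0 G1=1(const) G2=NOT G2=NOT 1=0 G3=G1|G3=1|1=1 G4=NOT G3=NOT 1=0 -> 01010
Cycle of length 2 starting at step 1 -> no fixed point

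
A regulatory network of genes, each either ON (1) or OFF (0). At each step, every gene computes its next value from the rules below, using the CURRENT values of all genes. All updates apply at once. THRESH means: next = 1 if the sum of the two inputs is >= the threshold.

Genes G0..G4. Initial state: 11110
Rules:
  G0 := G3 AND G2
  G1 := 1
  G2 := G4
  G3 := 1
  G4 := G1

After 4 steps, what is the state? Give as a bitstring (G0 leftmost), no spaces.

Step 1: G0=G3&G2=1&1=1 G1=1(const) G2=G4=0 G3=1(const) G4=G1=1 -> 11011
Step 2: G0=G3&G2=1&0=0 G1=1(const) G2=G4=1 G3=1(const) G4=G1=1 -> 01111
Step 3: G0=G3&G2=1&1=1 G1=1(const) G2=G4=1 G3=1(const) G4=G1=1 -> 11111
Step 4: G0=G3&G2=1&1=1 G1=1(const) G2=G4=1 G3=1(const) G4=G1=1 -> 11111

11111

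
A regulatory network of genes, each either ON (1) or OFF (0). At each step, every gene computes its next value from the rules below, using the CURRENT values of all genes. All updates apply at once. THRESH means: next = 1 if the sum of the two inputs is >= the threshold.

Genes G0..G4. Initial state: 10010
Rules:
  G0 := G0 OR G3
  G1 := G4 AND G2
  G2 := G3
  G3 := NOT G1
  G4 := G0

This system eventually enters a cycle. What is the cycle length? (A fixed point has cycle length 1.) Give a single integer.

Step 0: 10010
Step 1: G0=G0|G3=1|1=1 G1=G4&G2=0&0=0 G2=G3=1 G3=NOT G1=NOT 0=1 G4=G0=1 -> 10111
Step 2: G0=G0|G3=1|1=1 G1=G4&G2=1&1=1 G2=G3=1 G3=NOT G1=NOT 0=1 G4=G0=1 -> 11111
Step 3: G0=G0|G3=1|1=1 G1=G4&G2=1&1=1 G2=G3=1 G3=NOT G1=NOT 1=0 G4=G0=1 -> 11101
Step 4: G0=G0|G3=1|0=1 G1=G4&G2=1&1=1 G2=G3=0 G3=NOT G1=NOT 1=0 G4=G0=1 -> 11001
Step 5: G0=G0|G3=1|0=1 G1=G4&G2=1&0=0 G2=G3=0 G3=NOT G1=NOT 1=0 G4=G0=1 -> 10001
Step 6: G0=G0|G3=1|0=1 G1=G4&G2=1&0=0 G2=G3=0 G3=NOT G1=NOT 0=1 G4=G0=1 -> 10011
Step 7: G0=G0|G3=1|1=1 G1=G4&G2=1&0=0 G2=G3=1 G3=NOT G1=NOT 0=1 G4=G0=1 -> 10111
State from step 7 equals state from step 1 -> cycle length 6

Answer: 6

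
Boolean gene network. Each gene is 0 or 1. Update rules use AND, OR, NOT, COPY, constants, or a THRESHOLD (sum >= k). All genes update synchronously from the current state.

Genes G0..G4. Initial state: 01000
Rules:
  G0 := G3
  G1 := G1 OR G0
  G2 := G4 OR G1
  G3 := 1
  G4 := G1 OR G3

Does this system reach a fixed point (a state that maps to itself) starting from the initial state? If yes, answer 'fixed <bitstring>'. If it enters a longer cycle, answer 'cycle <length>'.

Step 0: 01000
Step 1: G0=G3=0 G1=G1|G0=1|0=1 G2=G4|G1=0|1=1 G3=1(const) G4=G1|G3=1|0=1 -> 01111
Step 2: G0=G3=1 G1=G1|G0=1|0=1 G2=G4|G1=1|1=1 G3=1(const) G4=G1|G3=1|1=1 -> 11111
Step 3: G0=G3=1 G1=G1|G0=1|1=1 G2=G4|G1=1|1=1 G3=1(const) G4=G1|G3=1|1=1 -> 11111
Fixed point reached at step 2: 11111

Answer: fixed 11111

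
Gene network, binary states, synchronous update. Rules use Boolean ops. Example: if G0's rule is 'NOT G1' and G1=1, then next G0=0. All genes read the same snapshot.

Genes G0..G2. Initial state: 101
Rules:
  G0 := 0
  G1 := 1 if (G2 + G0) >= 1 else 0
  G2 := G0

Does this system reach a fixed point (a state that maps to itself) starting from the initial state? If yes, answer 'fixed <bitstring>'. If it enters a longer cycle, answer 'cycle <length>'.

Answer: fixed 000

Derivation:
Step 0: 101
Step 1: G0=0(const) G1=(1+1>=1)=1 G2=G0=1 -> 011
Step 2: G0=0(const) G1=(1+0>=1)=1 G2=G0=0 -> 010
Step 3: G0=0(const) G1=(0+0>=1)=0 G2=G0=0 -> 000
Step 4: G0=0(const) G1=(0+0>=1)=0 G2=G0=0 -> 000
Fixed point reached at step 3: 000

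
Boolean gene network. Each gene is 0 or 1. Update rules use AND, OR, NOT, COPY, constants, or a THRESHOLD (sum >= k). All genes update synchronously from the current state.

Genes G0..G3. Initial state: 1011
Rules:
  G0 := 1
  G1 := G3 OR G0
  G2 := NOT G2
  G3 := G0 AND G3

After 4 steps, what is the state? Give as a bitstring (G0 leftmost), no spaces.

Step 1: G0=1(const) G1=G3|G0=1|1=1 G2=NOT G2=NOT 1=0 G3=G0&G3=1&1=1 -> 1101
Step 2: G0=1(const) G1=G3|G0=1|1=1 G2=NOT G2=NOT 0=1 G3=G0&G3=1&1=1 -> 1111
Step 3: G0=1(const) G1=G3|G0=1|1=1 G2=NOT G2=NOT 1=0 G3=G0&G3=1&1=1 -> 1101
Step 4: G0=1(const) G1=G3|G0=1|1=1 G2=NOT G2=NOT 0=1 G3=G0&G3=1&1=1 -> 1111

1111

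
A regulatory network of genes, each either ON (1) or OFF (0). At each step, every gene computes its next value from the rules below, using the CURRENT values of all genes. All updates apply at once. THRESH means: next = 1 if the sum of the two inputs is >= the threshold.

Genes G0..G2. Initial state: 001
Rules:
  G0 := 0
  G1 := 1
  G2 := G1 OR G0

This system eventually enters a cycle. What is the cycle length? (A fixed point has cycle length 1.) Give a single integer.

Answer: 1

Derivation:
Step 0: 001
Step 1: G0=0(const) G1=1(const) G2=G1|G0=0|0=0 -> 010
Step 2: G0=0(const) G1=1(const) G2=G1|G0=1|0=1 -> 011
Step 3: G0=0(const) G1=1(const) G2=G1|G0=1|0=1 -> 011
State from step 3 equals state from step 2 -> cycle length 1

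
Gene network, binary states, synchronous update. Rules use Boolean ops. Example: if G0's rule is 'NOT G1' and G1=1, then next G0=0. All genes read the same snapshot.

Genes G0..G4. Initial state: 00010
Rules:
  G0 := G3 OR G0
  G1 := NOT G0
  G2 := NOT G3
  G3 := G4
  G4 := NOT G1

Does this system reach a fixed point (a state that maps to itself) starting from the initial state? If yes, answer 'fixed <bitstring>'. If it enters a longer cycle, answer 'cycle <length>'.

Step 0: 00010
Step 1: G0=G3|G0=1|0=1 G1=NOT G0=NOT 0=1 G2=NOT G3=NOT 1=0 G3=G4=0 G4=NOT G1=NOT 0=1 -> 11001
Step 2: G0=G3|G0=0|1=1 G1=NOT G0=NOT 1=0 G2=NOT G3=NOT 0=1 G3=G4=1 G4=NOT G1=NOT 1=0 -> 10110
Step 3: G0=G3|G0=1|1=1 G1=NOT G0=NOT 1=0 G2=NOT G3=NOT 1=0 G3=G4=0 G4=NOT G1=NOT 0=1 -> 10001
Step 4: G0=G3|G0=0|1=1 G1=NOT G0=NOT 1=0 G2=NOT G3=NOT 0=1 G3=G4=1 G4=NOT G1=NOT 0=1 -> 10111
Step 5: G0=G3|G0=1|1=1 G1=NOT G0=NOT 1=0 G2=NOT G3=NOT 1=0 G3=G4=1 G4=NOT G1=NOT 0=1 -> 10011
Step 6: G0=G3|G0=1|1=1 G1=NOT G0=NOT 1=0 G2=NOT G3=NOT 1=0 G3=G4=1 G4=NOT G1=NOT 0=1 -> 10011
Fixed point reached at step 5: 10011

Answer: fixed 10011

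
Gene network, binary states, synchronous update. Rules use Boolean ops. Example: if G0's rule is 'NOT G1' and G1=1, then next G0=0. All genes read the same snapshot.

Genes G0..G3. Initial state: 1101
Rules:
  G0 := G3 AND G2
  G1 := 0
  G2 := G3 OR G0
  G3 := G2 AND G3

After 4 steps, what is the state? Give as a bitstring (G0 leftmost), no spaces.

Step 1: G0=G3&G2=1&0=0 G1=0(const) G2=G3|G0=1|1=1 G3=G2&G3=0&1=0 -> 0010
Step 2: G0=G3&G2=0&1=0 G1=0(const) G2=G3|G0=0|0=0 G3=G2&G3=1&0=0 -> 0000
Step 3: G0=G3&G2=0&0=0 G1=0(const) G2=G3|G0=0|0=0 G3=G2&G3=0&0=0 -> 0000
Step 4: G0=G3&G2=0&0=0 G1=0(const) G2=G3|G0=0|0=0 G3=G2&G3=0&0=0 -> 0000

0000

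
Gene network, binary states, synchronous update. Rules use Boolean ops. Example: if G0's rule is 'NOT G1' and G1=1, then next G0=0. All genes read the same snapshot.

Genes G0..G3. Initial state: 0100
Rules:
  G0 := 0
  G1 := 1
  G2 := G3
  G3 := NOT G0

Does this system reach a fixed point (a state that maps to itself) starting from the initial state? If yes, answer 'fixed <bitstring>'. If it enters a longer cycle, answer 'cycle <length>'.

Step 0: 0100
Step 1: G0=0(const) G1=1(const) G2=G3=0 G3=NOT G0=NOT 0=1 -> 0101
Step 2: G0=0(const) G1=1(const) G2=G3=1 G3=NOT G0=NOT 0=1 -> 0111
Step 3: G0=0(const) G1=1(const) G2=G3=1 G3=NOT G0=NOT 0=1 -> 0111
Fixed point reached at step 2: 0111

Answer: fixed 0111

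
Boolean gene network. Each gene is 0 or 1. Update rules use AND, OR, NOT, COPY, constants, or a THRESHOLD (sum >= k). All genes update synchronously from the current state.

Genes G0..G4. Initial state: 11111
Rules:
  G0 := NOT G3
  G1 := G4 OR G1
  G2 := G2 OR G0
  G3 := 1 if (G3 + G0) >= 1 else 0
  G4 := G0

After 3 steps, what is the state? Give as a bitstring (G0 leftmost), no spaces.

Step 1: G0=NOT G3=NOT 1=0 G1=G4|G1=1|1=1 G2=G2|G0=1|1=1 G3=(1+1>=1)=1 G4=G0=1 -> 01111
Step 2: G0=NOT G3=NOT 1=0 G1=G4|G1=1|1=1 G2=G2|G0=1|0=1 G3=(1+0>=1)=1 G4=G0=0 -> 01110
Step 3: G0=NOT G3=NOT 1=0 G1=G4|G1=0|1=1 G2=G2|G0=1|0=1 G3=(1+0>=1)=1 G4=G0=0 -> 01110

01110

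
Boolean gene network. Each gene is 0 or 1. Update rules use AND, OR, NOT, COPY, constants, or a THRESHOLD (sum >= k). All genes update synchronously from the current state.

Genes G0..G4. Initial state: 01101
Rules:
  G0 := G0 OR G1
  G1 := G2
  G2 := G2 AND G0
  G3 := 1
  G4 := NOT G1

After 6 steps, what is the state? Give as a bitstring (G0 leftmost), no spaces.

Step 1: G0=G0|G1=0|1=1 G1=G2=1 G2=G2&G0=1&0=0 G3=1(const) G4=NOT G1=NOT 1=0 -> 11010
Step 2: G0=G0|G1=1|1=1 G1=G2=0 G2=G2&G0=0&1=0 G3=1(const) G4=NOT G1=NOT 1=0 -> 10010
Step 3: G0=G0|G1=1|0=1 G1=G2=0 G2=G2&G0=0&1=0 G3=1(const) G4=NOT G1=NOT 0=1 -> 10011
Step 4: G0=G0|G1=1|0=1 G1=G2=0 G2=G2&G0=0&1=0 G3=1(const) G4=NOT G1=NOT 0=1 -> 10011
Step 5: G0=G0|G1=1|0=1 G1=G2=0 G2=G2&G0=0&1=0 G3=1(const) G4=NOT G1=NOT 0=1 -> 10011
Step 6: G0=G0|G1=1|0=1 G1=G2=0 G2=G2&G0=0&1=0 G3=1(const) G4=NOT G1=NOT 0=1 -> 10011

10011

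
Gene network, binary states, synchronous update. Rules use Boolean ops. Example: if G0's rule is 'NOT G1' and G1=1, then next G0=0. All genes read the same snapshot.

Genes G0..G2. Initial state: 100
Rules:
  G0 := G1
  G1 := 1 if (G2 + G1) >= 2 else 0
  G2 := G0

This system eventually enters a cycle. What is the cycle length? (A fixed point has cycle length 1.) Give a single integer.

Answer: 1

Derivation:
Step 0: 100
Step 1: G0=G1=0 G1=(0+0>=2)=0 G2=G0=1 -> 001
Step 2: G0=G1=0 G1=(1+0>=2)=0 G2=G0=0 -> 000
Step 3: G0=G1=0 G1=(0+0>=2)=0 G2=G0=0 -> 000
State from step 3 equals state from step 2 -> cycle length 1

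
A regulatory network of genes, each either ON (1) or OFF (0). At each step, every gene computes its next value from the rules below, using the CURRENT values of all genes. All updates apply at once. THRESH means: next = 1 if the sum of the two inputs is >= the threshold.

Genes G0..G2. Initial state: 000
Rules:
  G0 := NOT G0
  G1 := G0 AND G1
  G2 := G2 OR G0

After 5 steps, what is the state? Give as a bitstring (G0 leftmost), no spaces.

Step 1: G0=NOT G0=NOT 0=1 G1=G0&G1=0&0=0 G2=G2|G0=0|0=0 -> 100
Step 2: G0=NOT G0=NOT 1=0 G1=G0&G1=1&0=0 G2=G2|G0=0|1=1 -> 001
Step 3: G0=NOT G0=NOT 0=1 G1=G0&G1=0&0=0 G2=G2|G0=1|0=1 -> 101
Step 4: G0=NOT G0=NOT 1=0 G1=G0&G1=1&0=0 G2=G2|G0=1|1=1 -> 001
Step 5: G0=NOT G0=NOT 0=1 G1=G0&G1=0&0=0 G2=G2|G0=1|0=1 -> 101

101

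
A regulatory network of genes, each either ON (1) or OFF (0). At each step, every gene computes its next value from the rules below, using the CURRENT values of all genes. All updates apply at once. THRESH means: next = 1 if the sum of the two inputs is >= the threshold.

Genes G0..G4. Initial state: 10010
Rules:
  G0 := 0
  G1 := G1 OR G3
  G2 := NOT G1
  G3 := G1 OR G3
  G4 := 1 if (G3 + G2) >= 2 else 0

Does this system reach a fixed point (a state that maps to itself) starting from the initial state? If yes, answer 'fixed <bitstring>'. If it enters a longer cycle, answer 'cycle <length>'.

Answer: fixed 01010

Derivation:
Step 0: 10010
Step 1: G0=0(const) G1=G1|G3=0|1=1 G2=NOT G1=NOT 0=1 G3=G1|G3=0|1=1 G4=(1+0>=2)=0 -> 01110
Step 2: G0=0(const) G1=G1|G3=1|1=1 G2=NOT G1=NOT 1=0 G3=G1|G3=1|1=1 G4=(1+1>=2)=1 -> 01011
Step 3: G0=0(const) G1=G1|G3=1|1=1 G2=NOT G1=NOT 1=0 G3=G1|G3=1|1=1 G4=(1+0>=2)=0 -> 01010
Step 4: G0=0(const) G1=G1|G3=1|1=1 G2=NOT G1=NOT 1=0 G3=G1|G3=1|1=1 G4=(1+0>=2)=0 -> 01010
Fixed point reached at step 3: 01010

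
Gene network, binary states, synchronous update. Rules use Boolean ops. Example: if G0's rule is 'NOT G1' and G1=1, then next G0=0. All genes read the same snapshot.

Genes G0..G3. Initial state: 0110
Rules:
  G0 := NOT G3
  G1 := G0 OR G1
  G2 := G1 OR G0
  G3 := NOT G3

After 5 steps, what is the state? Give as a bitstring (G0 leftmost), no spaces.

Step 1: G0=NOT G3=NOT 0=1 G1=G0|G1=0|1=1 G2=G1|G0=1|0=1 G3=NOT G3=NOT 0=1 -> 1111
Step 2: G0=NOT G3=NOT 1=0 G1=G0|G1=1|1=1 G2=G1|G0=1|1=1 G3=NOT G3=NOT 1=0 -> 0110
Step 3: G0=NOT G3=NOT 0=1 G1=G0|G1=0|1=1 G2=G1|G0=1|0=1 G3=NOT G3=NOT 0=1 -> 1111
Step 4: G0=NOT G3=NOT 1=0 G1=G0|G1=1|1=1 G2=G1|G0=1|1=1 G3=NOT G3=NOT 1=0 -> 0110
Step 5: G0=NOT G3=NOT 0=1 G1=G0|G1=0|1=1 G2=G1|G0=1|0=1 G3=NOT G3=NOT 0=1 -> 1111

1111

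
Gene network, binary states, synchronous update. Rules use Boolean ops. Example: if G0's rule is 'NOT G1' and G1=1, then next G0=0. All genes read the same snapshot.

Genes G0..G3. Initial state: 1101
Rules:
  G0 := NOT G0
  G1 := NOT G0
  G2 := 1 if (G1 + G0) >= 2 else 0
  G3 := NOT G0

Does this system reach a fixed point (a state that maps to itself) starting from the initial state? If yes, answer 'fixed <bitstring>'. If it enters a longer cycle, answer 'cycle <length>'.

Answer: cycle 2

Derivation:
Step 0: 1101
Step 1: G0=NOT G0=NOT 1=0 G1=NOT G0=NOT 1=0 G2=(1+1>=2)=1 G3=NOT G0=NOT 1=0 -> 0010
Step 2: G0=NOT G0=NOT 0=1 G1=NOT G0=NOT 0=1 G2=(0+0>=2)=0 G3=NOT G0=NOT 0=1 -> 1101
Cycle of length 2 starting at step 0 -> no fixed point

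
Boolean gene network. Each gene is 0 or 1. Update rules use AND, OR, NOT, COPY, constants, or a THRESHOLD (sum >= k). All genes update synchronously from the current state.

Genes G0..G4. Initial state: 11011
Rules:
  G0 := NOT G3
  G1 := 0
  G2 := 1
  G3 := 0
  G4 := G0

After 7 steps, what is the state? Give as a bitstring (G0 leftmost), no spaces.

Step 1: G0=NOT G3=NOT 1=0 G1=0(const) G2=1(const) G3=0(const) G4=G0=1 -> 00101
Step 2: G0=NOT G3=NOT 0=1 G1=0(const) G2=1(const) G3=0(const) G4=G0=0 -> 10100
Step 3: G0=NOT G3=NOT 0=1 G1=0(const) G2=1(const) G3=0(const) G4=G0=1 -> 10101
Step 4: G0=NOT G3=NOT 0=1 G1=0(const) G2=1(const) G3=0(const) G4=G0=1 -> 10101
Step 5: G0=NOT G3=NOT 0=1 G1=0(const) G2=1(const) G3=0(const) G4=G0=1 -> 10101
Step 6: G0=NOT G3=NOT 0=1 G1=0(const) G2=1(const) G3=0(const) G4=G0=1 -> 10101
Step 7: G0=NOT G3=NOT 0=1 G1=0(const) G2=1(const) G3=0(const) G4=G0=1 -> 10101

10101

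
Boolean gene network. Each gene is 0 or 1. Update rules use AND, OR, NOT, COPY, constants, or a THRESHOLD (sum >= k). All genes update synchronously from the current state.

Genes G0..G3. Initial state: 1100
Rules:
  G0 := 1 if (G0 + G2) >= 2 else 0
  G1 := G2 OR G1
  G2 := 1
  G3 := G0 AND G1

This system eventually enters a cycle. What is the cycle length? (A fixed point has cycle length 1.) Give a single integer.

Step 0: 1100
Step 1: G0=(1+0>=2)=0 G1=G2|G1=0|1=1 G2=1(const) G3=G0&G1=1&1=1 -> 0111
Step 2: G0=(0+1>=2)=0 G1=G2|G1=1|1=1 G2=1(const) G3=G0&G1=0&1=0 -> 0110
Step 3: G0=(0+1>=2)=0 G1=G2|G1=1|1=1 G2=1(const) G3=G0&G1=0&1=0 -> 0110
State from step 3 equals state from step 2 -> cycle length 1

Answer: 1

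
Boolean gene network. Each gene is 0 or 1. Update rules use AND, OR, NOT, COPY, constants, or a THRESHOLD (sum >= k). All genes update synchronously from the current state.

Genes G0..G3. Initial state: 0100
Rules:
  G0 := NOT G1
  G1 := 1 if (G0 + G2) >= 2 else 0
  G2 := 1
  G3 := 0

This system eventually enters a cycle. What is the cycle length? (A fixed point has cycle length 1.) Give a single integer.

Step 0: 0100
Step 1: G0=NOT G1=NOT 1=0 G1=(0+0>=2)=0 G2=1(const) G3=0(const) -> 0010
Step 2: G0=NOT G1=NOT 0=1 G1=(0+1>=2)=0 G2=1(const) G3=0(const) -> 1010
Step 3: G0=NOT G1=NOT 0=1 G1=(1+1>=2)=1 G2=1(const) G3=0(const) -> 1110
Step 4: G0=NOT G1=NOT 1=0 G1=(1+1>=2)=1 G2=1(const) G3=0(const) -> 0110
Step 5: G0=NOT G1=NOT 1=0 G1=(0+1>=2)=0 G2=1(const) G3=0(const) -> 0010
State from step 5 equals state from step 1 -> cycle length 4

Answer: 4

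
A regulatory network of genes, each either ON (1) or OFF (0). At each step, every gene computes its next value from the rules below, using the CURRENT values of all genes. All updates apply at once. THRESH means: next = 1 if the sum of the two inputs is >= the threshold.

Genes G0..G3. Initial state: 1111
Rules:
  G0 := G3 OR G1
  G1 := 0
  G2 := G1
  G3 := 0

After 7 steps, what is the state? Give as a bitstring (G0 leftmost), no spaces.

Step 1: G0=G3|G1=1|1=1 G1=0(const) G2=G1=1 G3=0(const) -> 1010
Step 2: G0=G3|G1=0|0=0 G1=0(const) G2=G1=0 G3=0(const) -> 0000
Step 3: G0=G3|G1=0|0=0 G1=0(const) G2=G1=0 G3=0(const) -> 0000
Step 4: G0=G3|G1=0|0=0 G1=0(const) G2=G1=0 G3=0(const) -> 0000
Step 5: G0=G3|G1=0|0=0 G1=0(const) G2=G1=0 G3=0(const) -> 0000
Step 6: G0=G3|G1=0|0=0 G1=0(const) G2=G1=0 G3=0(const) -> 0000
Step 7: G0=G3|G1=0|0=0 G1=0(const) G2=G1=0 G3=0(const) -> 0000

0000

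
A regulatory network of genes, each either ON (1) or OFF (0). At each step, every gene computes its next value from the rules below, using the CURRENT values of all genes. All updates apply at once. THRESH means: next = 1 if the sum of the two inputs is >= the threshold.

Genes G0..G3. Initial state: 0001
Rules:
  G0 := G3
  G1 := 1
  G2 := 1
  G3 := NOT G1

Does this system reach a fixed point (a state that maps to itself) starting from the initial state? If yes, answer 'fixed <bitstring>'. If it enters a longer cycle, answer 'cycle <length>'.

Step 0: 0001
Step 1: G0=G3=1 G1=1(const) G2=1(const) G3=NOT G1=NOT 0=1 -> 1111
Step 2: G0=G3=1 G1=1(const) G2=1(const) G3=NOT G1=NOT 1=0 -> 1110
Step 3: G0=G3=0 G1=1(const) G2=1(const) G3=NOT G1=NOT 1=0 -> 0110
Step 4: G0=G3=0 G1=1(const) G2=1(const) G3=NOT G1=NOT 1=0 -> 0110
Fixed point reached at step 3: 0110

Answer: fixed 0110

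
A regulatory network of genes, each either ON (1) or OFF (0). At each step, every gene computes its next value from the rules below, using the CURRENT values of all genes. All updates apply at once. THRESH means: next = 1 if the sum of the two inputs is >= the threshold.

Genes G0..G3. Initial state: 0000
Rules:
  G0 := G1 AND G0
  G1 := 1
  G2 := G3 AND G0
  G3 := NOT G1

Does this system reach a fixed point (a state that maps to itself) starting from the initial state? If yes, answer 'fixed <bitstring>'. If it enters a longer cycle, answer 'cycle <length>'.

Step 0: 0000
Step 1: G0=G1&G0=0&0=0 G1=1(const) G2=G3&G0=0&0=0 G3=NOT G1=NOT 0=1 -> 0101
Step 2: G0=G1&G0=1&0=0 G1=1(const) G2=G3&G0=1&0=0 G3=NOT G1=NOT 1=0 -> 0100
Step 3: G0=G1&G0=1&0=0 G1=1(const) G2=G3&G0=0&0=0 G3=NOT G1=NOT 1=0 -> 0100
Fixed point reached at step 2: 0100

Answer: fixed 0100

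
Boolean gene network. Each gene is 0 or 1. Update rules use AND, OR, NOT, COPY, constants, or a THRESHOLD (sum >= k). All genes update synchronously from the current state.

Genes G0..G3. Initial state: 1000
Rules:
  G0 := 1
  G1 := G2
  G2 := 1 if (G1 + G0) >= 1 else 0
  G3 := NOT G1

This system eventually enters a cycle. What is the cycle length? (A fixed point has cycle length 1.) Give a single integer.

Answer: 1

Derivation:
Step 0: 1000
Step 1: G0=1(const) G1=G2=0 G2=(0+1>=1)=1 G3=NOT G1=NOT 0=1 -> 1011
Step 2: G0=1(const) G1=G2=1 G2=(0+1>=1)=1 G3=NOT G1=NOT 0=1 -> 1111
Step 3: G0=1(const) G1=G2=1 G2=(1+1>=1)=1 G3=NOT G1=NOT 1=0 -> 1110
Step 4: G0=1(const) G1=G2=1 G2=(1+1>=1)=1 G3=NOT G1=NOT 1=0 -> 1110
State from step 4 equals state from step 3 -> cycle length 1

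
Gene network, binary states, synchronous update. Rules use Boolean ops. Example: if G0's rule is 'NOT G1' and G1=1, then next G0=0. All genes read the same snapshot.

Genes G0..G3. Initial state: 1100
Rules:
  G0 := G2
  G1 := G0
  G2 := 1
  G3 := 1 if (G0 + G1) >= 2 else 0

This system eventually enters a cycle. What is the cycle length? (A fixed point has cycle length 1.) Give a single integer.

Step 0: 1100
Step 1: G0=G2=0 G1=G0=1 G2=1(const) G3=(1+1>=2)=1 -> 0111
Step 2: G0=G2=1 G1=G0=0 G2=1(const) G3=(0+1>=2)=0 -> 1010
Step 3: G0=G2=1 G1=G0=1 G2=1(const) G3=(1+0>=2)=0 -> 1110
Step 4: G0=G2=1 G1=G0=1 G2=1(const) G3=(1+1>=2)=1 -> 1111
Step 5: G0=G2=1 G1=G0=1 G2=1(const) G3=(1+1>=2)=1 -> 1111
State from step 5 equals state from step 4 -> cycle length 1

Answer: 1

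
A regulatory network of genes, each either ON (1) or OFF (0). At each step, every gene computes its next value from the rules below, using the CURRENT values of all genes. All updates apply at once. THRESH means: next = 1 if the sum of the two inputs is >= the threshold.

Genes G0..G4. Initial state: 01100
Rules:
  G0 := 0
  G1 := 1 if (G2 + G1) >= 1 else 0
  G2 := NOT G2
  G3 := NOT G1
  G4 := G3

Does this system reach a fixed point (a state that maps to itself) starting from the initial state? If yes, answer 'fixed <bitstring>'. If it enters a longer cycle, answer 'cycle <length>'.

Answer: cycle 2

Derivation:
Step 0: 01100
Step 1: G0=0(const) G1=(1+1>=1)=1 G2=NOT G2=NOT 1=0 G3=NOT G1=NOT 1=0 G4=G3=0 -> 01000
Step 2: G0=0(const) G1=(0+1>=1)=1 G2=NOT G2=NOT 0=1 G3=NOT G1=NOT 1=0 G4=G3=0 -> 01100
Cycle of length 2 starting at step 0 -> no fixed point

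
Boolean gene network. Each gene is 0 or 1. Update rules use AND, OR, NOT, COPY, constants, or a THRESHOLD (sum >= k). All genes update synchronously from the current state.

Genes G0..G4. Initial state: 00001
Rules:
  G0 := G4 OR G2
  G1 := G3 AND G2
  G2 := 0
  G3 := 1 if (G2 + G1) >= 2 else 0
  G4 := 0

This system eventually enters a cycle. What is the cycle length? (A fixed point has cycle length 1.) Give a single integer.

Answer: 1

Derivation:
Step 0: 00001
Step 1: G0=G4|G2=1|0=1 G1=G3&G2=0&0=0 G2=0(const) G3=(0+0>=2)=0 G4=0(const) -> 10000
Step 2: G0=G4|G2=0|0=0 G1=G3&G2=0&0=0 G2=0(const) G3=(0+0>=2)=0 G4=0(const) -> 00000
Step 3: G0=G4|G2=0|0=0 G1=G3&G2=0&0=0 G2=0(const) G3=(0+0>=2)=0 G4=0(const) -> 00000
State from step 3 equals state from step 2 -> cycle length 1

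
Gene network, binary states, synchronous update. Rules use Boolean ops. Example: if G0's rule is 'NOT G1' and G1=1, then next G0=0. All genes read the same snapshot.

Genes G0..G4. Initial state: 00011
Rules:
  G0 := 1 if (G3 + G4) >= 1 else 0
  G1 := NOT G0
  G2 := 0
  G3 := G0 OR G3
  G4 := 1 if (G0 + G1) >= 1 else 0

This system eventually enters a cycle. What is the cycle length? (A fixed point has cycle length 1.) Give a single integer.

Step 0: 00011
Step 1: G0=(1+1>=1)=1 G1=NOT G0=NOT 0=1 G2=0(const) G3=G0|G3=0|1=1 G4=(0+0>=1)=0 -> 11010
Step 2: G0=(1+0>=1)=1 G1=NOT G0=NOT 1=0 G2=0(const) G3=G0|G3=1|1=1 G4=(1+1>=1)=1 -> 10011
Step 3: G0=(1+1>=1)=1 G1=NOT G0=NOT 1=0 G2=0(const) G3=G0|G3=1|1=1 G4=(1+0>=1)=1 -> 10011
State from step 3 equals state from step 2 -> cycle length 1

Answer: 1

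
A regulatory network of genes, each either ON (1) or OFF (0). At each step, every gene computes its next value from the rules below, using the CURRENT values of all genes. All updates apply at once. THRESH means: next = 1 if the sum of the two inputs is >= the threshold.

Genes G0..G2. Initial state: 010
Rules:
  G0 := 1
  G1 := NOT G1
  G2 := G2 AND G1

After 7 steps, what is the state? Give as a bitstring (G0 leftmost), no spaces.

Step 1: G0=1(const) G1=NOT G1=NOT 1=0 G2=G2&G1=0&1=0 -> 100
Step 2: G0=1(const) G1=NOT G1=NOT 0=1 G2=G2&G1=0&0=0 -> 110
Step 3: G0=1(const) G1=NOT G1=NOT 1=0 G2=G2&G1=0&1=0 -> 100
Step 4: G0=1(const) G1=NOT G1=NOT 0=1 G2=G2&G1=0&0=0 -> 110
Step 5: G0=1(const) G1=NOT G1=NOT 1=0 G2=G2&G1=0&1=0 -> 100
Step 6: G0=1(const) G1=NOT G1=NOT 0=1 G2=G2&G1=0&0=0 -> 110
Step 7: G0=1(const) G1=NOT G1=NOT 1=0 G2=G2&G1=0&1=0 -> 100

100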